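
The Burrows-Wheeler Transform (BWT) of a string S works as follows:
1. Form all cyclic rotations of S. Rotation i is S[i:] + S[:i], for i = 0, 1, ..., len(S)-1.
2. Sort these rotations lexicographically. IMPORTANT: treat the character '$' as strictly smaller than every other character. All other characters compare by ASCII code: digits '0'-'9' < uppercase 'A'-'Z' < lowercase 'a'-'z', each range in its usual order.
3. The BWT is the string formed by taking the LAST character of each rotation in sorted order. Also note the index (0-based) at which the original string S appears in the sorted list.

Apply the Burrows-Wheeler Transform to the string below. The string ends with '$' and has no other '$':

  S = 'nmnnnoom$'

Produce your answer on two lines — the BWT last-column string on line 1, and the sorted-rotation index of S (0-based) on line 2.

Answer: mon$mnnon
3

Derivation:
All 9 rotations (rotation i = S[i:]+S[:i]):
  rot[0] = nmnnnoom$
  rot[1] = mnnnoom$n
  rot[2] = nnnoom$nm
  rot[3] = nnoom$nmn
  rot[4] = noom$nmnn
  rot[5] = oom$nmnnn
  rot[6] = om$nmnnno
  rot[7] = m$nmnnnoo
  rot[8] = $nmnnnoom
Sorted (with $ < everything):
  sorted[0] = $nmnnnoom  (last char: 'm')
  sorted[1] = m$nmnnnoo  (last char: 'o')
  sorted[2] = mnnnoom$n  (last char: 'n')
  sorted[3] = nmnnnoom$  (last char: '$')
  sorted[4] = nnnoom$nm  (last char: 'm')
  sorted[5] = nnoom$nmn  (last char: 'n')
  sorted[6] = noom$nmnn  (last char: 'n')
  sorted[7] = om$nmnnno  (last char: 'o')
  sorted[8] = oom$nmnnn  (last char: 'n')
Last column: mon$mnnon
Original string S is at sorted index 3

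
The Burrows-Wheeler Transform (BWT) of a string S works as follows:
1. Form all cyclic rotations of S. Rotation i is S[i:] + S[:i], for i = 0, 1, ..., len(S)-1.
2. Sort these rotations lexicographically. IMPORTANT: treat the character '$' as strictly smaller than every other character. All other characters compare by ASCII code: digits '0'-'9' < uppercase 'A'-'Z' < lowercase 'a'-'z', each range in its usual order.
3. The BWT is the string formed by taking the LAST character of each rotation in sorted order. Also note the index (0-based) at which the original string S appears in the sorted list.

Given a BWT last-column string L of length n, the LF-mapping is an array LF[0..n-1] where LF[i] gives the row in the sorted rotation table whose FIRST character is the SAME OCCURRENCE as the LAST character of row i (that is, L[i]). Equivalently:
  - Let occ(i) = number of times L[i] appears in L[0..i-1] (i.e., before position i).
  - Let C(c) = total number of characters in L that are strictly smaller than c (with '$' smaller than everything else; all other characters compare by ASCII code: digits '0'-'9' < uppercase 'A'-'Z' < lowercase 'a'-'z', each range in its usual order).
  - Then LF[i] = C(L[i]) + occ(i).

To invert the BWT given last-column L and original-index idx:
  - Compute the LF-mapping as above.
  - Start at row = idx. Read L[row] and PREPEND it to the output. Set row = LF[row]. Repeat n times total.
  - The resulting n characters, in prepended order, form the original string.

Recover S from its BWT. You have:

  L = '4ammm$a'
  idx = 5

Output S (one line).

LF mapping: 1 2 4 5 6 0 3
Walk LF starting at row 5, prepending L[row]:
  step 1: row=5, L[5]='$', prepend. Next row=LF[5]=0
  step 2: row=0, L[0]='4', prepend. Next row=LF[0]=1
  step 3: row=1, L[1]='a', prepend. Next row=LF[1]=2
  step 4: row=2, L[2]='m', prepend. Next row=LF[2]=4
  step 5: row=4, L[4]='m', prepend. Next row=LF[4]=6
  step 6: row=6, L[6]='a', prepend. Next row=LF[6]=3
  step 7: row=3, L[3]='m', prepend. Next row=LF[3]=5
Reversed output: mamma4$

Answer: mamma4$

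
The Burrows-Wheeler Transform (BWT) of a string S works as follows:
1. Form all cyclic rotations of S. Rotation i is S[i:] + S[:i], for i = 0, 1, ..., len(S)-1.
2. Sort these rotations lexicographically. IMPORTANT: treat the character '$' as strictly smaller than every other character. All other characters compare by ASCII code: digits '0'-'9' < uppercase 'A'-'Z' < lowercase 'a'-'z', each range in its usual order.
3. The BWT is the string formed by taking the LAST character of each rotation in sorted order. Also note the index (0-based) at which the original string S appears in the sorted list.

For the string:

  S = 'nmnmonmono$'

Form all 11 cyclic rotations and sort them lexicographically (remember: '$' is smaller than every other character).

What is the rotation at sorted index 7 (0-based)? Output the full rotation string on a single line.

Answer: no$nmnmonmo

Derivation:
All 11 rotations (rotation i = S[i:]+S[:i]):
  rot[0] = nmnmonmono$
  rot[1] = mnmonmono$n
  rot[2] = nmonmono$nm
  rot[3] = monmono$nmn
  rot[4] = onmono$nmnm
  rot[5] = nmono$nmnmo
  rot[6] = mono$nmnmon
  rot[7] = ono$nmnmonm
  rot[8] = no$nmnmonmo
  rot[9] = o$nmnmonmon
  rot[10] = $nmnmonmono
Sorted (with $ < everything):
  sorted[0] = $nmnmonmono
  sorted[1] = mnmonmono$n
  sorted[2] = monmono$nmn
  sorted[3] = mono$nmnmon
  sorted[4] = nmnmonmono$
  sorted[5] = nmonmono$nm
  sorted[6] = nmono$nmnmo
  sorted[7] = no$nmnmonmo
  sorted[8] = o$nmnmonmon
  sorted[9] = onmono$nmnm
  sorted[10] = ono$nmnmonm
sorted[7] = no$nmnmonmo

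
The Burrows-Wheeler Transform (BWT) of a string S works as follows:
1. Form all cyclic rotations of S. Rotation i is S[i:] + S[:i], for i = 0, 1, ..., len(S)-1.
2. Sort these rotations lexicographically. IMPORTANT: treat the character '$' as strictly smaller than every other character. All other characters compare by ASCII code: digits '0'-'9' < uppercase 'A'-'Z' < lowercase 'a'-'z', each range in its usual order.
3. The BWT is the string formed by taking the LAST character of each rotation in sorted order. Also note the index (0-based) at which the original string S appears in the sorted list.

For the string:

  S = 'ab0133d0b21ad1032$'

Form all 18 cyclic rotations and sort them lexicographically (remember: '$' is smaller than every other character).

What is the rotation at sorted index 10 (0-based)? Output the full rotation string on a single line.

Answer: 33d0b21ad1032$ab01

Derivation:
All 18 rotations (rotation i = S[i:]+S[:i]):
  rot[0] = ab0133d0b21ad1032$
  rot[1] = b0133d0b21ad1032$a
  rot[2] = 0133d0b21ad1032$ab
  rot[3] = 133d0b21ad1032$ab0
  rot[4] = 33d0b21ad1032$ab01
  rot[5] = 3d0b21ad1032$ab013
  rot[6] = d0b21ad1032$ab0133
  rot[7] = 0b21ad1032$ab0133d
  rot[8] = b21ad1032$ab0133d0
  rot[9] = 21ad1032$ab0133d0b
  rot[10] = 1ad1032$ab0133d0b2
  rot[11] = ad1032$ab0133d0b21
  rot[12] = d1032$ab0133d0b21a
  rot[13] = 1032$ab0133d0b21ad
  rot[14] = 032$ab0133d0b21ad1
  rot[15] = 32$ab0133d0b21ad10
  rot[16] = 2$ab0133d0b21ad103
  rot[17] = $ab0133d0b21ad1032
Sorted (with $ < everything):
  sorted[0] = $ab0133d0b21ad1032
  sorted[1] = 0133d0b21ad1032$ab
  sorted[2] = 032$ab0133d0b21ad1
  sorted[3] = 0b21ad1032$ab0133d
  sorted[4] = 1032$ab0133d0b21ad
  sorted[5] = 133d0b21ad1032$ab0
  sorted[6] = 1ad1032$ab0133d0b2
  sorted[7] = 2$ab0133d0b21ad103
  sorted[8] = 21ad1032$ab0133d0b
  sorted[9] = 32$ab0133d0b21ad10
  sorted[10] = 33d0b21ad1032$ab01
  sorted[11] = 3d0b21ad1032$ab013
  sorted[12] = ab0133d0b21ad1032$
  sorted[13] = ad1032$ab0133d0b21
  sorted[14] = b0133d0b21ad1032$a
  sorted[15] = b21ad1032$ab0133d0
  sorted[16] = d0b21ad1032$ab0133
  sorted[17] = d1032$ab0133d0b21a
sorted[10] = 33d0b21ad1032$ab01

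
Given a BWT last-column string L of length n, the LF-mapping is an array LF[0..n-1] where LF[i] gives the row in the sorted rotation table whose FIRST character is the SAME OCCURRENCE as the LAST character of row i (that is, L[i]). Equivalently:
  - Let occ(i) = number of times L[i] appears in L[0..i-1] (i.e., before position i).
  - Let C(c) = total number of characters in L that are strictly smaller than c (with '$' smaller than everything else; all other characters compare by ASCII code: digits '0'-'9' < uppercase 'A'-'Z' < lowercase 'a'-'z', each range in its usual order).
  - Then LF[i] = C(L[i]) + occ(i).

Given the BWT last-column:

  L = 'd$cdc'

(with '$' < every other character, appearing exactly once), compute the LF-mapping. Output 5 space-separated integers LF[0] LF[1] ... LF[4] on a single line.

Answer: 3 0 1 4 2

Derivation:
Char counts: '$':1, 'c':2, 'd':2
C (first-col start): C('$')=0, C('c')=1, C('d')=3
L[0]='d': occ=0, LF[0]=C('d')+0=3+0=3
L[1]='$': occ=0, LF[1]=C('$')+0=0+0=0
L[2]='c': occ=0, LF[2]=C('c')+0=1+0=1
L[3]='d': occ=1, LF[3]=C('d')+1=3+1=4
L[4]='c': occ=1, LF[4]=C('c')+1=1+1=2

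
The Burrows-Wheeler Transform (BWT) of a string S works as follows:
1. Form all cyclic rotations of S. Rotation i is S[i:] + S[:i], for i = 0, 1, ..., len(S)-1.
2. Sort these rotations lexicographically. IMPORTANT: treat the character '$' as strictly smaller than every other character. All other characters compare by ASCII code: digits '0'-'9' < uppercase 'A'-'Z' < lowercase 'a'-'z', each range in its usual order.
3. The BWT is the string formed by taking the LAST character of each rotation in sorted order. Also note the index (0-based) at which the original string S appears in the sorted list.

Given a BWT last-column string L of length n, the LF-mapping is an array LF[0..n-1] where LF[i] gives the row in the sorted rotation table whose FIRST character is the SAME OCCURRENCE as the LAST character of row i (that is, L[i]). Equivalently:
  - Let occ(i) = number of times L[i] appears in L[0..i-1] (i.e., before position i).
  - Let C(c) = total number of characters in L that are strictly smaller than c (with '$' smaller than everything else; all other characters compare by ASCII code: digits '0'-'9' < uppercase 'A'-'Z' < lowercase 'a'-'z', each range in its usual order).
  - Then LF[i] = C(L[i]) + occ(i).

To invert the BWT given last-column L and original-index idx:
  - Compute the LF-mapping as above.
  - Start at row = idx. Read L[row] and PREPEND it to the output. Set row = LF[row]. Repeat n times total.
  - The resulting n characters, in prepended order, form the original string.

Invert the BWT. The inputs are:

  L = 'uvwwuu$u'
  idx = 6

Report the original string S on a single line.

Answer: wuuwuvu$

Derivation:
LF mapping: 1 5 6 7 2 3 0 4
Walk LF starting at row 6, prepending L[row]:
  step 1: row=6, L[6]='$', prepend. Next row=LF[6]=0
  step 2: row=0, L[0]='u', prepend. Next row=LF[0]=1
  step 3: row=1, L[1]='v', prepend. Next row=LF[1]=5
  step 4: row=5, L[5]='u', prepend. Next row=LF[5]=3
  step 5: row=3, L[3]='w', prepend. Next row=LF[3]=7
  step 6: row=7, L[7]='u', prepend. Next row=LF[7]=4
  step 7: row=4, L[4]='u', prepend. Next row=LF[4]=2
  step 8: row=2, L[2]='w', prepend. Next row=LF[2]=6
Reversed output: wuuwuvu$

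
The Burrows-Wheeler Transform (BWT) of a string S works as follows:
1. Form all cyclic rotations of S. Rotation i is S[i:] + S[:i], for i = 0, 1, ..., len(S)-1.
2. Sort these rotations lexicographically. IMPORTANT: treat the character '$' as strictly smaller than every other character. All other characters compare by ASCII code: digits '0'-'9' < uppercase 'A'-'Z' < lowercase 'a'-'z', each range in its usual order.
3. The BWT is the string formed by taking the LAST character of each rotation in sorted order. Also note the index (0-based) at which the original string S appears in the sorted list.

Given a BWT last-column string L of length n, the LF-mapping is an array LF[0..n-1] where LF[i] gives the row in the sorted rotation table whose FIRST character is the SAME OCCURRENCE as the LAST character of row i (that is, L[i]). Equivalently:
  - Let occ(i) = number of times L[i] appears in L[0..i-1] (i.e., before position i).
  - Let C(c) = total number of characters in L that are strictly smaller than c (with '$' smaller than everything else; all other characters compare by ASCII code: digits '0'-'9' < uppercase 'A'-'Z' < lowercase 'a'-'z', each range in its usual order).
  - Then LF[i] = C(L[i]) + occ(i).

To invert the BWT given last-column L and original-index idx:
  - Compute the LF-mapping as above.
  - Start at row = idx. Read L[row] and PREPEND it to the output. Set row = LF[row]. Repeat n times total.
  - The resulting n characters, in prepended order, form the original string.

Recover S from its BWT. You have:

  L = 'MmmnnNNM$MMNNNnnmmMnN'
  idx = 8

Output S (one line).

LF mapping: 1 12 13 16 17 6 7 2 0 3 4 8 9 10 18 19 14 15 5 20 11
Walk LF starting at row 8, prepending L[row]:
  step 1: row=8, L[8]='$', prepend. Next row=LF[8]=0
  step 2: row=0, L[0]='M', prepend. Next row=LF[0]=1
  step 3: row=1, L[1]='m', prepend. Next row=LF[1]=12
  step 4: row=12, L[12]='N', prepend. Next row=LF[12]=9
  step 5: row=9, L[9]='M', prepend. Next row=LF[9]=3
  step 6: row=3, L[3]='n', prepend. Next row=LF[3]=16
  step 7: row=16, L[16]='m', prepend. Next row=LF[16]=14
  step 8: row=14, L[14]='n', prepend. Next row=LF[14]=18
  step 9: row=18, L[18]='M', prepend. Next row=LF[18]=5
  step 10: row=5, L[5]='N', prepend. Next row=LF[5]=6
  step 11: row=6, L[6]='N', prepend. Next row=LF[6]=7
  step 12: row=7, L[7]='M', prepend. Next row=LF[7]=2
  step 13: row=2, L[2]='m', prepend. Next row=LF[2]=13
  step 14: row=13, L[13]='N', prepend. Next row=LF[13]=10
  step 15: row=10, L[10]='M', prepend. Next row=LF[10]=4
  step 16: row=4, L[4]='n', prepend. Next row=LF[4]=17
  step 17: row=17, L[17]='m', prepend. Next row=LF[17]=15
  step 18: row=15, L[15]='n', prepend. Next row=LF[15]=19
  step 19: row=19, L[19]='n', prepend. Next row=LF[19]=20
  step 20: row=20, L[20]='N', prepend. Next row=LF[20]=11
  step 21: row=11, L[11]='N', prepend. Next row=LF[11]=8
Reversed output: NNnnmnMNmMNNMnmnMNmM$

Answer: NNnnmnMNmMNNMnmnMNmM$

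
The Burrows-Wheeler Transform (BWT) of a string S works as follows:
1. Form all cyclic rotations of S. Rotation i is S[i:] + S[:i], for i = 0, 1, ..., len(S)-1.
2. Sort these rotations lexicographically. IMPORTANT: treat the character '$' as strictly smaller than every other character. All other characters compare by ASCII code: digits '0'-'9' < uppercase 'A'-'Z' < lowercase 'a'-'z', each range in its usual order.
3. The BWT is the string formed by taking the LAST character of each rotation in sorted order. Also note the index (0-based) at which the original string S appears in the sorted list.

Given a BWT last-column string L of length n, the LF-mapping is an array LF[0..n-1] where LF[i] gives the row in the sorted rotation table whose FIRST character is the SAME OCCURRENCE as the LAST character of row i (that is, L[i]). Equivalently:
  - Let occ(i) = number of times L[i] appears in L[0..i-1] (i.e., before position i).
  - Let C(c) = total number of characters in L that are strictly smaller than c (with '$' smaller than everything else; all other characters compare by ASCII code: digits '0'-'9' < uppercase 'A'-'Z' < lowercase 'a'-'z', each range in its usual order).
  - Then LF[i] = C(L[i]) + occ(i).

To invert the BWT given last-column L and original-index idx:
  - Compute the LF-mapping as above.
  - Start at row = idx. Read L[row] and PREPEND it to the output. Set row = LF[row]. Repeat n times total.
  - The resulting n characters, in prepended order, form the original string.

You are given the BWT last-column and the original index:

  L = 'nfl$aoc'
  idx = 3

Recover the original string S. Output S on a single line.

LF mapping: 5 3 4 0 1 6 2
Walk LF starting at row 3, prepending L[row]:
  step 1: row=3, L[3]='$', prepend. Next row=LF[3]=0
  step 2: row=0, L[0]='n', prepend. Next row=LF[0]=5
  step 3: row=5, L[5]='o', prepend. Next row=LF[5]=6
  step 4: row=6, L[6]='c', prepend. Next row=LF[6]=2
  step 5: row=2, L[2]='l', prepend. Next row=LF[2]=4
  step 6: row=4, L[4]='a', prepend. Next row=LF[4]=1
  step 7: row=1, L[1]='f', prepend. Next row=LF[1]=3
Reversed output: falcon$

Answer: falcon$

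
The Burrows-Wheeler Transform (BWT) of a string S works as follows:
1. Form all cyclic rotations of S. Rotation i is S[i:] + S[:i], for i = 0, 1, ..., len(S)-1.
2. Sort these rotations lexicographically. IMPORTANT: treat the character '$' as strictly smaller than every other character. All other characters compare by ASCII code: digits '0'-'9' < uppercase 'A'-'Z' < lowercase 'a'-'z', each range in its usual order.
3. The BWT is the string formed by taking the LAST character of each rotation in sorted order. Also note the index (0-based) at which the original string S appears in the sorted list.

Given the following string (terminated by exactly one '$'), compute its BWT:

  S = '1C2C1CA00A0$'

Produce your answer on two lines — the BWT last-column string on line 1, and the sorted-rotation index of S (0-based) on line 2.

All 12 rotations (rotation i = S[i:]+S[:i]):
  rot[0] = 1C2C1CA00A0$
  rot[1] = C2C1CA00A0$1
  rot[2] = 2C1CA00A0$1C
  rot[3] = C1CA00A0$1C2
  rot[4] = 1CA00A0$1C2C
  rot[5] = CA00A0$1C2C1
  rot[6] = A00A0$1C2C1C
  rot[7] = 00A0$1C2C1CA
  rot[8] = 0A0$1C2C1CA0
  rot[9] = A0$1C2C1CA00
  rot[10] = 0$1C2C1CA00A
  rot[11] = $1C2C1CA00A0
Sorted (with $ < everything):
  sorted[0] = $1C2C1CA00A0  (last char: '0')
  sorted[1] = 0$1C2C1CA00A  (last char: 'A')
  sorted[2] = 00A0$1C2C1CA  (last char: 'A')
  sorted[3] = 0A0$1C2C1CA0  (last char: '0')
  sorted[4] = 1C2C1CA00A0$  (last char: '$')
  sorted[5] = 1CA00A0$1C2C  (last char: 'C')
  sorted[6] = 2C1CA00A0$1C  (last char: 'C')
  sorted[7] = A0$1C2C1CA00  (last char: '0')
  sorted[8] = A00A0$1C2C1C  (last char: 'C')
  sorted[9] = C1CA00A0$1C2  (last char: '2')
  sorted[10] = C2C1CA00A0$1  (last char: '1')
  sorted[11] = CA00A0$1C2C1  (last char: '1')
Last column: 0AA0$CC0C211
Original string S is at sorted index 4

Answer: 0AA0$CC0C211
4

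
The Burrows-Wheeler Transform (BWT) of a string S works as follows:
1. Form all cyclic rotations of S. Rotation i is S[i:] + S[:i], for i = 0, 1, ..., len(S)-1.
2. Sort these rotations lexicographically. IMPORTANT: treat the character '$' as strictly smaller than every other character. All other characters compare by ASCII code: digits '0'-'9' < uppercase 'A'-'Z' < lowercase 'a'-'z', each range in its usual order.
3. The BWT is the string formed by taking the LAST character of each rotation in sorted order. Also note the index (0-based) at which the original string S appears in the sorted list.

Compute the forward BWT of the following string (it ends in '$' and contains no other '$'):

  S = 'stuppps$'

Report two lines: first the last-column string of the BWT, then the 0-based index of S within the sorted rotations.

All 8 rotations (rotation i = S[i:]+S[:i]):
  rot[0] = stuppps$
  rot[1] = tuppps$s
  rot[2] = uppps$st
  rot[3] = ppps$stu
  rot[4] = pps$stup
  rot[5] = ps$stupp
  rot[6] = s$stuppp
  rot[7] = $stuppps
Sorted (with $ < everything):
  sorted[0] = $stuppps  (last char: 's')
  sorted[1] = ppps$stu  (last char: 'u')
  sorted[2] = pps$stup  (last char: 'p')
  sorted[3] = ps$stupp  (last char: 'p')
  sorted[4] = s$stuppp  (last char: 'p')
  sorted[5] = stuppps$  (last char: '$')
  sorted[6] = tuppps$s  (last char: 's')
  sorted[7] = uppps$st  (last char: 't')
Last column: suppp$st
Original string S is at sorted index 5

Answer: suppp$st
5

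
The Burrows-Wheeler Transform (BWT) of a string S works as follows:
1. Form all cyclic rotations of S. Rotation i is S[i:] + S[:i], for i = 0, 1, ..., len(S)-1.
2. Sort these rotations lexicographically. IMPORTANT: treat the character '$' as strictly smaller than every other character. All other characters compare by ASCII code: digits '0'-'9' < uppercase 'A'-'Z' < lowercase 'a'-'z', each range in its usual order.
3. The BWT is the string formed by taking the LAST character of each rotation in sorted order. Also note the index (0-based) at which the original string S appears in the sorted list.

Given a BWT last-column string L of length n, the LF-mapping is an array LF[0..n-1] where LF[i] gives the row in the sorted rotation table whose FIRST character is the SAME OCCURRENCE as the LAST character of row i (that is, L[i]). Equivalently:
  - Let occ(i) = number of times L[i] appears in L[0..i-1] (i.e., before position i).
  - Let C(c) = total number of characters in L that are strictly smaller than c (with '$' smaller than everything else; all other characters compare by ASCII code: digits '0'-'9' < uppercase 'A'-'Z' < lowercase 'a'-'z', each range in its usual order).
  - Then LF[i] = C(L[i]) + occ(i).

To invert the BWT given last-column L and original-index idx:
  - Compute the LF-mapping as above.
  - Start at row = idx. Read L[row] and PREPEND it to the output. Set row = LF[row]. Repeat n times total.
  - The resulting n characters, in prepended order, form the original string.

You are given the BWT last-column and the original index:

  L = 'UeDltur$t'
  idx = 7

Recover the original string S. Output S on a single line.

Answer: turtleDU$

Derivation:
LF mapping: 2 3 1 4 6 8 5 0 7
Walk LF starting at row 7, prepending L[row]:
  step 1: row=7, L[7]='$', prepend. Next row=LF[7]=0
  step 2: row=0, L[0]='U', prepend. Next row=LF[0]=2
  step 3: row=2, L[2]='D', prepend. Next row=LF[2]=1
  step 4: row=1, L[1]='e', prepend. Next row=LF[1]=3
  step 5: row=3, L[3]='l', prepend. Next row=LF[3]=4
  step 6: row=4, L[4]='t', prepend. Next row=LF[4]=6
  step 7: row=6, L[6]='r', prepend. Next row=LF[6]=5
  step 8: row=5, L[5]='u', prepend. Next row=LF[5]=8
  step 9: row=8, L[8]='t', prepend. Next row=LF[8]=7
Reversed output: turtleDU$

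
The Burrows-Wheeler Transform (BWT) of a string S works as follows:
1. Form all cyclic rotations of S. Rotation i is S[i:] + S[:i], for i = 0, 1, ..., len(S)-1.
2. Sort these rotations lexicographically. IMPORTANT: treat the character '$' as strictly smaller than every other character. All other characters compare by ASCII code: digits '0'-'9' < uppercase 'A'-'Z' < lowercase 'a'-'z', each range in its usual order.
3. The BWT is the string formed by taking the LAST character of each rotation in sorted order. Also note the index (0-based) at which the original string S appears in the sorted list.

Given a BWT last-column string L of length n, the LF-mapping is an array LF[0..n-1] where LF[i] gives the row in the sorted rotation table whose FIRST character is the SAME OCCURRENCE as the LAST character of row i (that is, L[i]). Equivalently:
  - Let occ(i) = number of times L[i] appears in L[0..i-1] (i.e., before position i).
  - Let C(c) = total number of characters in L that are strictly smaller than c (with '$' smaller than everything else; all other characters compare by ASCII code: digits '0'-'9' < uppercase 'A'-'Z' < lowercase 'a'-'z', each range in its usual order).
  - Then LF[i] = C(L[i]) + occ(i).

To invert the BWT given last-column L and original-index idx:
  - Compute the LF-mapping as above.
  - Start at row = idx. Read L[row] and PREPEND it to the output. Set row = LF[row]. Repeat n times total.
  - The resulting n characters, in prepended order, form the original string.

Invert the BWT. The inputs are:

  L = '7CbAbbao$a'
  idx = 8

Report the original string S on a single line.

Answer: baobabAC7$

Derivation:
LF mapping: 1 3 6 2 7 8 4 9 0 5
Walk LF starting at row 8, prepending L[row]:
  step 1: row=8, L[8]='$', prepend. Next row=LF[8]=0
  step 2: row=0, L[0]='7', prepend. Next row=LF[0]=1
  step 3: row=1, L[1]='C', prepend. Next row=LF[1]=3
  step 4: row=3, L[3]='A', prepend. Next row=LF[3]=2
  step 5: row=2, L[2]='b', prepend. Next row=LF[2]=6
  step 6: row=6, L[6]='a', prepend. Next row=LF[6]=4
  step 7: row=4, L[4]='b', prepend. Next row=LF[4]=7
  step 8: row=7, L[7]='o', prepend. Next row=LF[7]=9
  step 9: row=9, L[9]='a', prepend. Next row=LF[9]=5
  step 10: row=5, L[5]='b', prepend. Next row=LF[5]=8
Reversed output: baobabAC7$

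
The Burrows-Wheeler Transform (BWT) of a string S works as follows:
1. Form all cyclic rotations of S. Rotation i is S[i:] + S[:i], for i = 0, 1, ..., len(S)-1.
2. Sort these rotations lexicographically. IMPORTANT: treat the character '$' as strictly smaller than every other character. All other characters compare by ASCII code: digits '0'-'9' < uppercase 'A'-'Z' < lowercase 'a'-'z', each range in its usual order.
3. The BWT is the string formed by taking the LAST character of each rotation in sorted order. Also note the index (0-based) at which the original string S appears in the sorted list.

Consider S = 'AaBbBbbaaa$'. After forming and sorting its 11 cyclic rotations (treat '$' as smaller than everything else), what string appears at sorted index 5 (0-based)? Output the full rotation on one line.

All 11 rotations (rotation i = S[i:]+S[:i]):
  rot[0] = AaBbBbbaaa$
  rot[1] = aBbBbbaaa$A
  rot[2] = BbBbbaaa$Aa
  rot[3] = bBbbaaa$AaB
  rot[4] = Bbbaaa$AaBb
  rot[5] = bbaaa$AaBbB
  rot[6] = baaa$AaBbBb
  rot[7] = aaa$AaBbBbb
  rot[8] = aa$AaBbBbba
  rot[9] = a$AaBbBbbaa
  rot[10] = $AaBbBbbaaa
Sorted (with $ < everything):
  sorted[0] = $AaBbBbbaaa
  sorted[1] = AaBbBbbaaa$
  sorted[2] = BbBbbaaa$Aa
  sorted[3] = Bbbaaa$AaBb
  sorted[4] = a$AaBbBbbaa
  sorted[5] = aBbBbbaaa$A
  sorted[6] = aa$AaBbBbba
  sorted[7] = aaa$AaBbBbb
  sorted[8] = bBbbaaa$AaB
  sorted[9] = baaa$AaBbBb
  sorted[10] = bbaaa$AaBbB
sorted[5] = aBbBbbaaa$A

Answer: aBbBbbaaa$A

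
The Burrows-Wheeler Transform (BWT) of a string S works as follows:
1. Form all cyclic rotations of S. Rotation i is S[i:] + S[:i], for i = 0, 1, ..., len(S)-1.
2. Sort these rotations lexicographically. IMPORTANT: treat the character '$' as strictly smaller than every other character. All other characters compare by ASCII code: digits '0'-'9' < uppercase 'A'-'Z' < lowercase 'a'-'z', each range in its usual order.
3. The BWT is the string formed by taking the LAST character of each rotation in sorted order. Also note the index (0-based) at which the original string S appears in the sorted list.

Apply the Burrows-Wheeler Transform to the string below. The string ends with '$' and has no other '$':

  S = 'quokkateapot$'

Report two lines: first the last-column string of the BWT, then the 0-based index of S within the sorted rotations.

All 13 rotations (rotation i = S[i:]+S[:i]):
  rot[0] = quokkateapot$
  rot[1] = uokkateapot$q
  rot[2] = okkateapot$qu
  rot[3] = kkateapot$quo
  rot[4] = kateapot$quok
  rot[5] = ateapot$quokk
  rot[6] = teapot$quokka
  rot[7] = eapot$quokkat
  rot[8] = apot$quokkate
  rot[9] = pot$quokkatea
  rot[10] = ot$quokkateap
  rot[11] = t$quokkateapo
  rot[12] = $quokkateapot
Sorted (with $ < everything):
  sorted[0] = $quokkateapot  (last char: 't')
  sorted[1] = apot$quokkate  (last char: 'e')
  sorted[2] = ateapot$quokk  (last char: 'k')
  sorted[3] = eapot$quokkat  (last char: 't')
  sorted[4] = kateapot$quok  (last char: 'k')
  sorted[5] = kkateapot$quo  (last char: 'o')
  sorted[6] = okkateapot$qu  (last char: 'u')
  sorted[7] = ot$quokkateap  (last char: 'p')
  sorted[8] = pot$quokkatea  (last char: 'a')
  sorted[9] = quokkateapot$  (last char: '$')
  sorted[10] = t$quokkateapo  (last char: 'o')
  sorted[11] = teapot$quokka  (last char: 'a')
  sorted[12] = uokkateapot$q  (last char: 'q')
Last column: tektkoupa$oaq
Original string S is at sorted index 9

Answer: tektkoupa$oaq
9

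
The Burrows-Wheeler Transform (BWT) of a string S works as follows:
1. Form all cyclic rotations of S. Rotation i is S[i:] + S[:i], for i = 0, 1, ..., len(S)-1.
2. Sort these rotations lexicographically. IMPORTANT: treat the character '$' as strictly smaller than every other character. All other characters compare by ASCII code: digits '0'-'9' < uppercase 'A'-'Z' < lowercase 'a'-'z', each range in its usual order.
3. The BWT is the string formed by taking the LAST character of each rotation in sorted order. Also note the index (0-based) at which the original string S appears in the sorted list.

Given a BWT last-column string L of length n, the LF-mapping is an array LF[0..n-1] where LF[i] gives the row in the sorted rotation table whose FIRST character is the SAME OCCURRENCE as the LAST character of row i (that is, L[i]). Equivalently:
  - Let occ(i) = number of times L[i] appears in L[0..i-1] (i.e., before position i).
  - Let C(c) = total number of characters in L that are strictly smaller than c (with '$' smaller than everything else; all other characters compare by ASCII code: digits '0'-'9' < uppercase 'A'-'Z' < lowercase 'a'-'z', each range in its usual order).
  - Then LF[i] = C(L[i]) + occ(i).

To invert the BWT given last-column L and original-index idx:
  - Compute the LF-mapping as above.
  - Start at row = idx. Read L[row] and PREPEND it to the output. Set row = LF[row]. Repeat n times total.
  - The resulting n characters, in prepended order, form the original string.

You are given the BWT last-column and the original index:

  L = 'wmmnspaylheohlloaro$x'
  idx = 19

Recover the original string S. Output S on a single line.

Answer: xylophonemarshmallow$

Derivation:
LF mapping: 18 9 10 11 17 15 1 20 6 4 3 12 5 7 8 13 2 16 14 0 19
Walk LF starting at row 19, prepending L[row]:
  step 1: row=19, L[19]='$', prepend. Next row=LF[19]=0
  step 2: row=0, L[0]='w', prepend. Next row=LF[0]=18
  step 3: row=18, L[18]='o', prepend. Next row=LF[18]=14
  step 4: row=14, L[14]='l', prepend. Next row=LF[14]=8
  step 5: row=8, L[8]='l', prepend. Next row=LF[8]=6
  step 6: row=6, L[6]='a', prepend. Next row=LF[6]=1
  step 7: row=1, L[1]='m', prepend. Next row=LF[1]=9
  step 8: row=9, L[9]='h', prepend. Next row=LF[9]=4
  step 9: row=4, L[4]='s', prepend. Next row=LF[4]=17
  step 10: row=17, L[17]='r', prepend. Next row=LF[17]=16
  step 11: row=16, L[16]='a', prepend. Next row=LF[16]=2
  step 12: row=2, L[2]='m', prepend. Next row=LF[2]=10
  step 13: row=10, L[10]='e', prepend. Next row=LF[10]=3
  step 14: row=3, L[3]='n', prepend. Next row=LF[3]=11
  step 15: row=11, L[11]='o', prepend. Next row=LF[11]=12
  step 16: row=12, L[12]='h', prepend. Next row=LF[12]=5
  step 17: row=5, L[5]='p', prepend. Next row=LF[5]=15
  step 18: row=15, L[15]='o', prepend. Next row=LF[15]=13
  step 19: row=13, L[13]='l', prepend. Next row=LF[13]=7
  step 20: row=7, L[7]='y', prepend. Next row=LF[7]=20
  step 21: row=20, L[20]='x', prepend. Next row=LF[20]=19
Reversed output: xylophonemarshmallow$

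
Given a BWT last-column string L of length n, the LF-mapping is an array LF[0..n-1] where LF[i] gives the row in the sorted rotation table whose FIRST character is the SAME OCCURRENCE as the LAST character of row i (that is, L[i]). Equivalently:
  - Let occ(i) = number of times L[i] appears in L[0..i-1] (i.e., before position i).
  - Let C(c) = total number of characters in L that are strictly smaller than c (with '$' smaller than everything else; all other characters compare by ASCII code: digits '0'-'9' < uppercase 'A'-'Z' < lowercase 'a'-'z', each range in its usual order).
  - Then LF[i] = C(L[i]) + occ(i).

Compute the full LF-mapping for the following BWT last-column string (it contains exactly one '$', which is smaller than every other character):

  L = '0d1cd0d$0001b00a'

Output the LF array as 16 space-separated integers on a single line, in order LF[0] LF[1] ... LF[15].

Char counts: '$':1, '0':7, '1':2, 'a':1, 'b':1, 'c':1, 'd':3
C (first-col start): C('$')=0, C('0')=1, C('1')=8, C('a')=10, C('b')=11, C('c')=12, C('d')=13
L[0]='0': occ=0, LF[0]=C('0')+0=1+0=1
L[1]='d': occ=0, LF[1]=C('d')+0=13+0=13
L[2]='1': occ=0, LF[2]=C('1')+0=8+0=8
L[3]='c': occ=0, LF[3]=C('c')+0=12+0=12
L[4]='d': occ=1, LF[4]=C('d')+1=13+1=14
L[5]='0': occ=1, LF[5]=C('0')+1=1+1=2
L[6]='d': occ=2, LF[6]=C('d')+2=13+2=15
L[7]='$': occ=0, LF[7]=C('$')+0=0+0=0
L[8]='0': occ=2, LF[8]=C('0')+2=1+2=3
L[9]='0': occ=3, LF[9]=C('0')+3=1+3=4
L[10]='0': occ=4, LF[10]=C('0')+4=1+4=5
L[11]='1': occ=1, LF[11]=C('1')+1=8+1=9
L[12]='b': occ=0, LF[12]=C('b')+0=11+0=11
L[13]='0': occ=5, LF[13]=C('0')+5=1+5=6
L[14]='0': occ=6, LF[14]=C('0')+6=1+6=7
L[15]='a': occ=0, LF[15]=C('a')+0=10+0=10

Answer: 1 13 8 12 14 2 15 0 3 4 5 9 11 6 7 10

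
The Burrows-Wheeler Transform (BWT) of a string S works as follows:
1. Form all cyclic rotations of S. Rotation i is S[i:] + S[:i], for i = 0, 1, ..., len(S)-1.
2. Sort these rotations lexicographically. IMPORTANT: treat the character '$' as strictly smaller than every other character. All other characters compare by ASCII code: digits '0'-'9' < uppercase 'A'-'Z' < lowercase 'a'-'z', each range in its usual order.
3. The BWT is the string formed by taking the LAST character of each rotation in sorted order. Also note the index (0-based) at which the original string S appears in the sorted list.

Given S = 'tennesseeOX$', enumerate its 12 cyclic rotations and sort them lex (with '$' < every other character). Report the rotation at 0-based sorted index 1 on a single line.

All 12 rotations (rotation i = S[i:]+S[:i]):
  rot[0] = tennesseeOX$
  rot[1] = ennesseeOX$t
  rot[2] = nnesseeOX$te
  rot[3] = nesseeOX$ten
  rot[4] = esseeOX$tenn
  rot[5] = sseeOX$tenne
  rot[6] = seeOX$tennes
  rot[7] = eeOX$tenness
  rot[8] = eOX$tennesse
  rot[9] = OX$tennessee
  rot[10] = X$tennesseeO
  rot[11] = $tennesseeOX
Sorted (with $ < everything):
  sorted[0] = $tennesseeOX
  sorted[1] = OX$tennessee
  sorted[2] = X$tennesseeO
  sorted[3] = eOX$tennesse
  sorted[4] = eeOX$tenness
  sorted[5] = ennesseeOX$t
  sorted[6] = esseeOX$tenn
  sorted[7] = nesseeOX$ten
  sorted[8] = nnesseeOX$te
  sorted[9] = seeOX$tennes
  sorted[10] = sseeOX$tenne
  sorted[11] = tennesseeOX$
sorted[1] = OX$tennessee

Answer: OX$tennessee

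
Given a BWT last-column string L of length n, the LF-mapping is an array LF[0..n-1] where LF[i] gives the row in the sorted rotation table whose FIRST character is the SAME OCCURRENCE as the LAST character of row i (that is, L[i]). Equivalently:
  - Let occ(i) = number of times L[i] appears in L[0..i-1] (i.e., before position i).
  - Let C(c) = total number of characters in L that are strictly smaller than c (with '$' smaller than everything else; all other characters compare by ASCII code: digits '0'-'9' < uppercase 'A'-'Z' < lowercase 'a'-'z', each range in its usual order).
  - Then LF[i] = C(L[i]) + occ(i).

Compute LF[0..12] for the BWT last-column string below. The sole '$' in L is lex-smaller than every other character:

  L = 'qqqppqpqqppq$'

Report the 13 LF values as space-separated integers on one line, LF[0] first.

Char counts: '$':1, 'p':5, 'q':7
C (first-col start): C('$')=0, C('p')=1, C('q')=6
L[0]='q': occ=0, LF[0]=C('q')+0=6+0=6
L[1]='q': occ=1, LF[1]=C('q')+1=6+1=7
L[2]='q': occ=2, LF[2]=C('q')+2=6+2=8
L[3]='p': occ=0, LF[3]=C('p')+0=1+0=1
L[4]='p': occ=1, LF[4]=C('p')+1=1+1=2
L[5]='q': occ=3, LF[5]=C('q')+3=6+3=9
L[6]='p': occ=2, LF[6]=C('p')+2=1+2=3
L[7]='q': occ=4, LF[7]=C('q')+4=6+4=10
L[8]='q': occ=5, LF[8]=C('q')+5=6+5=11
L[9]='p': occ=3, LF[9]=C('p')+3=1+3=4
L[10]='p': occ=4, LF[10]=C('p')+4=1+4=5
L[11]='q': occ=6, LF[11]=C('q')+6=6+6=12
L[12]='$': occ=0, LF[12]=C('$')+0=0+0=0

Answer: 6 7 8 1 2 9 3 10 11 4 5 12 0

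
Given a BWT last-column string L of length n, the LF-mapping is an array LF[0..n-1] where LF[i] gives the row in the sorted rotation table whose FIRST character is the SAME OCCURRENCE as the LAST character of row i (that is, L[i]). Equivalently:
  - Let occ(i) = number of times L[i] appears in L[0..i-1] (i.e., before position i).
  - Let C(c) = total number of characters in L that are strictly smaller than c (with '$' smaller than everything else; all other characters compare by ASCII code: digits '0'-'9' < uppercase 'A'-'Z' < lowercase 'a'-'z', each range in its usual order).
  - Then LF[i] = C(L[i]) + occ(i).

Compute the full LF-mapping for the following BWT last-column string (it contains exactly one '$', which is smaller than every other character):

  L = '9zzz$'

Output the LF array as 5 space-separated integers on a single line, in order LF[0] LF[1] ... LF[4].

Char counts: '$':1, '9':1, 'z':3
C (first-col start): C('$')=0, C('9')=1, C('z')=2
L[0]='9': occ=0, LF[0]=C('9')+0=1+0=1
L[1]='z': occ=0, LF[1]=C('z')+0=2+0=2
L[2]='z': occ=1, LF[2]=C('z')+1=2+1=3
L[3]='z': occ=2, LF[3]=C('z')+2=2+2=4
L[4]='$': occ=0, LF[4]=C('$')+0=0+0=0

Answer: 1 2 3 4 0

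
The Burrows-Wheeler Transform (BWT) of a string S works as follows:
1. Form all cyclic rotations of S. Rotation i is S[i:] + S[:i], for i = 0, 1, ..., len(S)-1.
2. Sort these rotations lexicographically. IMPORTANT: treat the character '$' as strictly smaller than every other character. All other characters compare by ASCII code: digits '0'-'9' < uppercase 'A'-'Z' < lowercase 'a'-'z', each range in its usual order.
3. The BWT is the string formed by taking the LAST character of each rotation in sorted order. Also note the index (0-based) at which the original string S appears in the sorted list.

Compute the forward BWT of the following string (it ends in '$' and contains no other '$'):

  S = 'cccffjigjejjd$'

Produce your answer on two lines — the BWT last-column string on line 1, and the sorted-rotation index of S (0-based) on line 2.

All 14 rotations (rotation i = S[i:]+S[:i]):
  rot[0] = cccffjigjejjd$
  rot[1] = ccffjigjejjd$c
  rot[2] = cffjigjejjd$cc
  rot[3] = ffjigjejjd$ccc
  rot[4] = fjigjejjd$cccf
  rot[5] = jigjejjd$cccff
  rot[6] = igjejjd$cccffj
  rot[7] = gjejjd$cccffji
  rot[8] = jejjd$cccffjig
  rot[9] = ejjd$cccffjigj
  rot[10] = jjd$cccffjigje
  rot[11] = jd$cccffjigjej
  rot[12] = d$cccffjigjejj
  rot[13] = $cccffjigjejjd
Sorted (with $ < everything):
  sorted[0] = $cccffjigjejjd  (last char: 'd')
  sorted[1] = cccffjigjejjd$  (last char: '$')
  sorted[2] = ccffjigjejjd$c  (last char: 'c')
  sorted[3] = cffjigjejjd$cc  (last char: 'c')
  sorted[4] = d$cccffjigjejj  (last char: 'j')
  sorted[5] = ejjd$cccffjigj  (last char: 'j')
  sorted[6] = ffjigjejjd$ccc  (last char: 'c')
  sorted[7] = fjigjejjd$cccf  (last char: 'f')
  sorted[8] = gjejjd$cccffji  (last char: 'i')
  sorted[9] = igjejjd$cccffj  (last char: 'j')
  sorted[10] = jd$cccffjigjej  (last char: 'j')
  sorted[11] = jejjd$cccffjig  (last char: 'g')
  sorted[12] = jigjejjd$cccff  (last char: 'f')
  sorted[13] = jjd$cccffjigje  (last char: 'e')
Last column: d$ccjjcfijjgfe
Original string S is at sorted index 1

Answer: d$ccjjcfijjgfe
1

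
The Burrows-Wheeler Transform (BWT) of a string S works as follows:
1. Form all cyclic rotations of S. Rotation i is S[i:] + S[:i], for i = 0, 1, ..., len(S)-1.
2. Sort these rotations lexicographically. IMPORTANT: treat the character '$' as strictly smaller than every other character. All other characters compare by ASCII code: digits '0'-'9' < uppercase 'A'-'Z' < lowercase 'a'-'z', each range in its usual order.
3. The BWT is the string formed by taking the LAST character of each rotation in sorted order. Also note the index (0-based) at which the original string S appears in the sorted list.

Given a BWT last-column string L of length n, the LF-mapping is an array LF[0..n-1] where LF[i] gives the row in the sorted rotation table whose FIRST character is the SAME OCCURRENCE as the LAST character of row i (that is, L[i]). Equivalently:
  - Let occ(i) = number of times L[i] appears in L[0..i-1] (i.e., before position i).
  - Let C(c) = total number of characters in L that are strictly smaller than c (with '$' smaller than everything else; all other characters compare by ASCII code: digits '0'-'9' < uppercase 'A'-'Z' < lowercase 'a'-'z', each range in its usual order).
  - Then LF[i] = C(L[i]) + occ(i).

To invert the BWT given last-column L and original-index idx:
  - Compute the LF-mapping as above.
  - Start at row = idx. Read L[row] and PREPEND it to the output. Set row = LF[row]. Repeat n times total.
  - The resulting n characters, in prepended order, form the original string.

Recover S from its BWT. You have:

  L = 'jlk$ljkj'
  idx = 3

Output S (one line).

LF mapping: 1 6 4 0 7 2 5 3
Walk LF starting at row 3, prepending L[row]:
  step 1: row=3, L[3]='$', prepend. Next row=LF[3]=0
  step 2: row=0, L[0]='j', prepend. Next row=LF[0]=1
  step 3: row=1, L[1]='l', prepend. Next row=LF[1]=6
  step 4: row=6, L[6]='k', prepend. Next row=LF[6]=5
  step 5: row=5, L[5]='j', prepend. Next row=LF[5]=2
  step 6: row=2, L[2]='k', prepend. Next row=LF[2]=4
  step 7: row=4, L[4]='l', prepend. Next row=LF[4]=7
  step 8: row=7, L[7]='j', prepend. Next row=LF[7]=3
Reversed output: jlkjklj$

Answer: jlkjklj$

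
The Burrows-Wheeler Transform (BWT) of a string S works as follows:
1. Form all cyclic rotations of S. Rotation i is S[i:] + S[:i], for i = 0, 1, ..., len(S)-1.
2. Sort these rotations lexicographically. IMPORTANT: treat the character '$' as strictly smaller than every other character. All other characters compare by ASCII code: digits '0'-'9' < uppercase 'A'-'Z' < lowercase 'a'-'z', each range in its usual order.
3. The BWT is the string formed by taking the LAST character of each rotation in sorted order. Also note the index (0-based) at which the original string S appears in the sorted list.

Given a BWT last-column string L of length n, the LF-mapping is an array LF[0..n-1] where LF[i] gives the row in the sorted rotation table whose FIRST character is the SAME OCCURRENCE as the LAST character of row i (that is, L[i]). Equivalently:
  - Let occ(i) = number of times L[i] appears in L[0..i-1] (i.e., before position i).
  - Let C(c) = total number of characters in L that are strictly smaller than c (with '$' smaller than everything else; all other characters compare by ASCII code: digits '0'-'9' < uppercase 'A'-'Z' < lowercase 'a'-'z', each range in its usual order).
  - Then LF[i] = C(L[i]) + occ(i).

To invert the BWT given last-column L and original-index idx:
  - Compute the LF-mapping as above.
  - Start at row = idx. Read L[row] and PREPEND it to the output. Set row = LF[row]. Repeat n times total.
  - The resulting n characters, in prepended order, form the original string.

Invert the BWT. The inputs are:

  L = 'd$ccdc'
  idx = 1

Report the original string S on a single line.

Answer: cccdd$

Derivation:
LF mapping: 4 0 1 2 5 3
Walk LF starting at row 1, prepending L[row]:
  step 1: row=1, L[1]='$', prepend. Next row=LF[1]=0
  step 2: row=0, L[0]='d', prepend. Next row=LF[0]=4
  step 3: row=4, L[4]='d', prepend. Next row=LF[4]=5
  step 4: row=5, L[5]='c', prepend. Next row=LF[5]=3
  step 5: row=3, L[3]='c', prepend. Next row=LF[3]=2
  step 6: row=2, L[2]='c', prepend. Next row=LF[2]=1
Reversed output: cccdd$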